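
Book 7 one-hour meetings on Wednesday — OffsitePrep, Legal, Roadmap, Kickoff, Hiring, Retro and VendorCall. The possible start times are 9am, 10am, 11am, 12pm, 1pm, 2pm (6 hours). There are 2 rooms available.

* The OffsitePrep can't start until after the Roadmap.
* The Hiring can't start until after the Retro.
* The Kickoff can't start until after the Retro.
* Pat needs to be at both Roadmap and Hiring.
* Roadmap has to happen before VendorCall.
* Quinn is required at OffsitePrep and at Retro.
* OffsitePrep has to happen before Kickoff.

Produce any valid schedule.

Hiring in 10am; Legal in 12pm; Roadmap in 9am; VendorCall in 11am; Kickoff in 11am; OffsitePrep in 10am; Retro in 9am

Checking: OffsitePrep(10am) before Kickoff(11am); Roadmap(9am) before OffsitePrep(10am); Roadmap(9am) before VendorCall(11am); Retro(9am) before Kickoff(11am); Retro(9am) before Hiring(10am); OffsitePrep(10am) != Retro(9am); Roadmap(9am) != Hiring(10am); max 2 per hour (cap 2).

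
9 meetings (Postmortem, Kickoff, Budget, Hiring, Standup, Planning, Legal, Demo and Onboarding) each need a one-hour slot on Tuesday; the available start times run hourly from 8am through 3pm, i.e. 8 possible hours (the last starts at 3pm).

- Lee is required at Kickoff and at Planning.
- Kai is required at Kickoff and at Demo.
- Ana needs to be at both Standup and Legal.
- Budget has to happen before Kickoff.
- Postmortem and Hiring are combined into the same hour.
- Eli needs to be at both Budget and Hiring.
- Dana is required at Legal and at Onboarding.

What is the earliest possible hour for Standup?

8am

Standup at 8am is achievable: Kickoff -> 9am, Budget -> 8am, Onboarding -> 8am, Hiring -> 9am, Legal -> 9am, Demo -> 8am, Planning -> 8am, Postmortem -> 9am, Standup -> 8am.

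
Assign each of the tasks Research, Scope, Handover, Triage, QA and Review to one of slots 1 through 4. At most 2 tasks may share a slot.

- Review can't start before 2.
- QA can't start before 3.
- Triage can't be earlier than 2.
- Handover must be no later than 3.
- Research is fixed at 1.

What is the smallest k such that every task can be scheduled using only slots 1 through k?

3

With at most 2 per slot and 6 tasks, at least 3 slots are needed.
QA can't be placed before 3, so the schedule must run through at least slot 3.
3 works (last occupied slot: 3): for example Triage -> 2; Research -> 1; QA -> 3; Handover -> 3; Scope -> 1; Review -> 2.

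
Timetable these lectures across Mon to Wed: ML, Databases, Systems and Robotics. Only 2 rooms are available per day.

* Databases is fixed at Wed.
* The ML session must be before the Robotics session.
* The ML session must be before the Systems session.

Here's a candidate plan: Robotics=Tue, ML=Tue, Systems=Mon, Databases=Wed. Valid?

No. The ML session must be before the Systems session is not satisfied.

The ML session must be before the Systems session — violated.
Databases is fixed at Wed — holds.
The ML session must be before the Robotics session — violated.
Only 2 rooms are available per day — holds.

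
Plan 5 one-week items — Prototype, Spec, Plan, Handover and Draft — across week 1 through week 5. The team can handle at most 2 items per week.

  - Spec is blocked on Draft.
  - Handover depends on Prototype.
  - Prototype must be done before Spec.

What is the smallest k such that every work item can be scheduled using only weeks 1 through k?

3

The precedence chain requires at least 2 distinct weeks.
With at most 2 per week and 5 work items, at least 3 weeks are needed.
3 works (last occupied week: week 3): for example Prototype in week 1, Handover in week 2, Plan in week 3, Spec in week 2, Draft in week 1.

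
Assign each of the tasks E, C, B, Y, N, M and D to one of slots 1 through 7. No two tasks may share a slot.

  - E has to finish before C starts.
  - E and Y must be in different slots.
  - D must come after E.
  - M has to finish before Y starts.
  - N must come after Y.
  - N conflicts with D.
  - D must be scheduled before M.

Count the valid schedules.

35

Splitting on E: it can be 1 (30), 2 (5). Listing each branch's schedules as (C, B, Y, N, M, D):
E=1: (2,3,6,7,5,4) (2,4,6,7,5,3) (2,5,6,7,4,3) (2,6,5,7,4,3) (2,7,5,6,4,3) (3,2,6,7,5,4) (3,4,6,7,5,2) (3,5,6,7,4,2) (3,6,5,7,4,2) (3,7,5,6,4,2) (4,2,6,7,5,3) (4,3,6,7,5,2) (4,5,6,7,3,2) (4,6,5,7,3,2) (4,7,5,6,3,2) (5,2,6,7,4,3) (5,3,6,7,4,2) (5,4,6,7,3,2) (5,6,4,7,3,2) (5,7,4,6,3,2) (6,2,5,7,4,3) (6,3,5,7,4,2) (6,4,5,7,3,2) (6,5,4,7,3,2) (6,7,4,5,3,2) (7,2,5,6,4,3) (7,3,5,6,4,2) (7,4,5,6,3,2) (7,5,4,6,3,2) (7,6,4,5,3,2) — 30.
E=2: (3,1,6,7,5,4) (4,1,6,7,5,3) (5,1,6,7,4,3) (6,1,5,7,4,3) (7,1,5,6,4,3) — 5.
Summing: 30 + 5 = 35.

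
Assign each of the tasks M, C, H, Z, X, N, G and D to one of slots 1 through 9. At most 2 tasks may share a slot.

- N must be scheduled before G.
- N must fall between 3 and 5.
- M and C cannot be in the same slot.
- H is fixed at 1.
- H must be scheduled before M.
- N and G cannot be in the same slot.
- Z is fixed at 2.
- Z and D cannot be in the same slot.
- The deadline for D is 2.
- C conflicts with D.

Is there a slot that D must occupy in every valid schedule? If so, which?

1

D's window is 1–2.
Z is fixed at 2, and D can't share a slot with Z.
So D must be 1.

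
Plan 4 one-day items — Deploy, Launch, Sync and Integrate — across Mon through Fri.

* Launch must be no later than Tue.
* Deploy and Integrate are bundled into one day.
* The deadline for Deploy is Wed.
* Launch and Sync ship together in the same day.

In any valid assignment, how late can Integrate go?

Integrate must be in the same day as Deploy, which can't be after Wed, so Integrate is at most Wed.
Integrate at Wed is achievable: Launch in Mon; Sync in Mon; Integrate in Wed; Deploy in Wed.

Wed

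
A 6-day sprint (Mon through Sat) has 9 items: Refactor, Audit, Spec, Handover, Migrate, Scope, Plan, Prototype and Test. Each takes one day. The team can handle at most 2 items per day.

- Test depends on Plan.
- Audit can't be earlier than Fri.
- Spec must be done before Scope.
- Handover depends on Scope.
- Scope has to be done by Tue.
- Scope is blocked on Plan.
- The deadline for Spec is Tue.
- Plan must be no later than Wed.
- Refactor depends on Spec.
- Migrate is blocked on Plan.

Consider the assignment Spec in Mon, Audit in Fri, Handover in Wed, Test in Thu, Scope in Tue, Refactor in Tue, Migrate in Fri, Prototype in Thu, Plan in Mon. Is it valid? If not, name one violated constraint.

Yes

Plan must be no later than Wed — holds.
Audit can't be earlier than Fri — holds.
Handover depends on Scope — holds.
Test depends on Plan — holds.
Spec must be done before Scope — holds.
The team can handle at most 2 items per day — holds.
Scope is blocked on Plan — holds.
Migrate is blocked on Plan — holds.
Scope has to be done by Tue — holds.
The deadline for Spec is Tue — holds.
Refactor depends on Spec — holds.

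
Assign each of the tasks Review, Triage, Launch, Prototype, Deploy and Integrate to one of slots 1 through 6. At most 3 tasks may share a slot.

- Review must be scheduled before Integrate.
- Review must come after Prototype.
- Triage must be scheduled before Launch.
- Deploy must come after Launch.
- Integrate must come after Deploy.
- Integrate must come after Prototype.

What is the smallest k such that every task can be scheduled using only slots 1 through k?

The precedence chain requires at least 4 distinct slots.
With at most 3 per slot and 6 tasks, at least 2 slots are needed.
4 works (last occupied slot: 4): for example Integrate=4, Deploy=3, Review=2, Launch=2, Triage=1, Prototype=1.

4 slots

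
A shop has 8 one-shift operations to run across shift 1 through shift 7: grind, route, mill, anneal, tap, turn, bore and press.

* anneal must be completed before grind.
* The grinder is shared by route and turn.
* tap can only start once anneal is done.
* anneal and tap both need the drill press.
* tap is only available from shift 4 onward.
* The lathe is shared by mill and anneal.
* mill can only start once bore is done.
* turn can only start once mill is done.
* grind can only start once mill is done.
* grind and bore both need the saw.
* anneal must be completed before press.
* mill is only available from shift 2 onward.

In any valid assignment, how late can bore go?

shift 5

Downstream work caps bore at shift 5.
bore at shift 5 is achievable: grind in shift 7, mill in shift 6, anneal in shift 1, route in shift 1, turn in shift 7, press in shift 2, bore in shift 5, tap in shift 4.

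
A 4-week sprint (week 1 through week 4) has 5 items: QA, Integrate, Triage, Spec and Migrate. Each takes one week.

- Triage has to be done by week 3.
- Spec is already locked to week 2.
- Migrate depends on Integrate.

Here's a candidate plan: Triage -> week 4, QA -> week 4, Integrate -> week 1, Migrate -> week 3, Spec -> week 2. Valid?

No — it violates: Triage has to be done by week 3

Migrate depends on Integrate — holds.
Spec is already locked to week 2 — holds.
Triage has to be done by week 3 — violated.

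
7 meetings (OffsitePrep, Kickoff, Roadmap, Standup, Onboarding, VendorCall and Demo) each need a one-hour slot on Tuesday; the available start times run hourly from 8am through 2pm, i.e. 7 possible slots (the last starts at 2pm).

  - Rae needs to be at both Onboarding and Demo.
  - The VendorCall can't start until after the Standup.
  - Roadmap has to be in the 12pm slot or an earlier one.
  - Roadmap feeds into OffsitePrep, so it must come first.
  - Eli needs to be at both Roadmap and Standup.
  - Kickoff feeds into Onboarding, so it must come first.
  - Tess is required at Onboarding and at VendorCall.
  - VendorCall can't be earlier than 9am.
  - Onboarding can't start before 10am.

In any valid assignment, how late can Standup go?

Downstream work caps Standup at 1pm.
Standup at 1pm is achievable: Standup=1pm; VendorCall=2pm; Demo=8am; Roadmap=8am; OffsitePrep=9am; Kickoff=8am; Onboarding=10am.

1pm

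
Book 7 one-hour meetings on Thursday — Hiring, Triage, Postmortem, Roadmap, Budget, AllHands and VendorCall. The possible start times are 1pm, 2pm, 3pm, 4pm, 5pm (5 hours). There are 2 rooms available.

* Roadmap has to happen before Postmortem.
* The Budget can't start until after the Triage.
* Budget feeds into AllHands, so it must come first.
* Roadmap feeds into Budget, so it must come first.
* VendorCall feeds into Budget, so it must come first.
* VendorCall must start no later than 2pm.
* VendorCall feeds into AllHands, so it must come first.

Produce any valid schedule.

Roadmap -> 1pm, Postmortem -> 2pm, Hiring -> 3pm, Budget -> 3pm, AllHands -> 4pm, Triage -> 2pm, VendorCall -> 1pm

Checking: VendorCall(1pm) before AllHands(4pm); Roadmap(1pm) before Budget(3pm); Budget(3pm) before AllHands(4pm); Triage(2pm) before Budget(3pm); Roadmap(1pm) before Postmortem(2pm); VendorCall(1pm) before Budget(3pm); VendorCall=1pm in [1pm,2pm]; max 2 per hour (cap 2).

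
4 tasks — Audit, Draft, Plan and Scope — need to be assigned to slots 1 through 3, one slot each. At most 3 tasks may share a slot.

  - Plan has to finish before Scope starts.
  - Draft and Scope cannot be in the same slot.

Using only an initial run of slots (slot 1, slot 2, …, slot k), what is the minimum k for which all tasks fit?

The precedence chain requires at least 2 distinct slots.
With at most 3 per slot and 4 tasks, at least 2 slots are needed.
2 works (last occupied slot: 2): for example Plan=1; Audit=1; Scope=2; Draft=1.

2 slots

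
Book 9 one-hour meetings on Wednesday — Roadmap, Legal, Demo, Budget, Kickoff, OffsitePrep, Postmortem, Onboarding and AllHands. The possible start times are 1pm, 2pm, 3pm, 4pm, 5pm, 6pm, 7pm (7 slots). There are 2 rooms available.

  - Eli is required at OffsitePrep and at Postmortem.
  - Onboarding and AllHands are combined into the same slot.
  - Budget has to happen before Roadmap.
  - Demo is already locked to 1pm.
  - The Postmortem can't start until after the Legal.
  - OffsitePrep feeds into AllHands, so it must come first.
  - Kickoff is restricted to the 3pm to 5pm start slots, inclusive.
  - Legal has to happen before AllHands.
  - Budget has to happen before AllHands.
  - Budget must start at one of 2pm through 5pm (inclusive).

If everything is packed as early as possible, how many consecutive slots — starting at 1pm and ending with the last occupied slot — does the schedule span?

The precedence chain requires at least 2 distinct slots.
With at most 2 per slot and 9 meetings, at least 5 slots are needed.
Kickoff can't be placed before 3pm — that is slot 3 counting from 1pm — so the schedule must run through at least 3 slots.
5 works (last occupied slot: 5pm): for example OffsitePrep -> 2pm, AllHands -> 4pm, Demo -> 1pm, Kickoff -> 3pm, Onboarding -> 4pm, Postmortem -> 5pm, Budget -> 2pm, Legal -> 1pm, Roadmap -> 3pm.

5 slots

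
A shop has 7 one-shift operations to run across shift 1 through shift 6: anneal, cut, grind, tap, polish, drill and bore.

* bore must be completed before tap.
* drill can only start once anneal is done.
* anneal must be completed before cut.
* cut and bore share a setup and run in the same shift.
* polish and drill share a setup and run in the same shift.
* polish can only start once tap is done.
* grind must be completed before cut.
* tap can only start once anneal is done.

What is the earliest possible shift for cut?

Precedence pushes cut to at least shift 2; cut must be in the same shift as bore, which can't be after shift 4, so cut is at most shift 4.
cut at shift 2 is achievable: grind in shift 1; polish in shift 4; anneal in shift 1; bore in shift 2; drill in shift 4; tap in shift 3; cut in shift 2.

shift 2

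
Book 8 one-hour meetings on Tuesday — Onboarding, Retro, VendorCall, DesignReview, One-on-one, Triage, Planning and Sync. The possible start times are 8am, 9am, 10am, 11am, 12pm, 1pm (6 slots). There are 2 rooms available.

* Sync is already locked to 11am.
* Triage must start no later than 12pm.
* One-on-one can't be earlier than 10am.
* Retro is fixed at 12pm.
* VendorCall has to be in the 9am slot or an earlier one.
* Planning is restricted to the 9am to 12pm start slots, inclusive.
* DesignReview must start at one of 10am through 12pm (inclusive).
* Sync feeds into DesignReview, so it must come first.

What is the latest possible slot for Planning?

Planning is available from 9am; Planning's own window allows nothing later than 12pm.
Planning at 11am is achievable: One-on-one -> 10am; Sync -> 11am; Planning -> 11am; DesignReview -> 12pm; Retro -> 12pm; VendorCall -> 8am; Triage -> 8am; Onboarding -> 9am.
Nothing later works — the capacity limit rule out every slot after 11am.

11am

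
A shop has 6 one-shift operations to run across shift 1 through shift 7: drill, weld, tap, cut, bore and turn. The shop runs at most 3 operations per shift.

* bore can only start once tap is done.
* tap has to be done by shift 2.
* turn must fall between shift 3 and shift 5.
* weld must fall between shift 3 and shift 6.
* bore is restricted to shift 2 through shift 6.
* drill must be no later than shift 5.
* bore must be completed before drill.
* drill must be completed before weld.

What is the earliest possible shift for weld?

shift 4

Weld is available from shift 3; precedence pushes weld to at least shift 4; weld's own window allows nothing later than shift 6.
weld at shift 4 is achievable: bore in shift 2, weld in shift 4, cut in shift 1, drill in shift 3, turn in shift 3, tap in shift 1.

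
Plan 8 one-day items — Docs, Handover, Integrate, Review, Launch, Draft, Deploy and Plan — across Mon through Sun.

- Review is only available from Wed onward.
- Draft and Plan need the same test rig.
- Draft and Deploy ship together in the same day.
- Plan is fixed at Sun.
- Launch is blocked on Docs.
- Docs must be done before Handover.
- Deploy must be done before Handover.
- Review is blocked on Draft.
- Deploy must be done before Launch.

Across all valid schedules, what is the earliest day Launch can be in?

Precedence pushes Launch to at least Tue.
Launch at Tue is achievable: Plan -> Sun; Integrate -> Mon; Handover -> Tue; Deploy -> Mon; Draft -> Mon; Launch -> Tue; Docs -> Mon; Review -> Wed.

Tue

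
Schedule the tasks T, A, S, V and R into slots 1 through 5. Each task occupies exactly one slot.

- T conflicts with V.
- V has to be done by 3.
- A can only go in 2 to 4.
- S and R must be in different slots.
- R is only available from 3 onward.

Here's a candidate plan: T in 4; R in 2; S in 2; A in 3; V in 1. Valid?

V has to be done by 3 — holds.
A can only go in 2 to 4 — holds.
R is only available from 3 onward — violated.
S and R must be in different slots — violated.
T conflicts with V — holds.

No — it violates: R is only available from 3 onward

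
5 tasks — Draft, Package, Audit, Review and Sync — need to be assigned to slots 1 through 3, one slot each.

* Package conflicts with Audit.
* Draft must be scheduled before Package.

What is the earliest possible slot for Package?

2

Precedence pushes Package to at least 2.
Package at 2 is achievable: Package=2; Draft=1; Review=1; Audit=1; Sync=1.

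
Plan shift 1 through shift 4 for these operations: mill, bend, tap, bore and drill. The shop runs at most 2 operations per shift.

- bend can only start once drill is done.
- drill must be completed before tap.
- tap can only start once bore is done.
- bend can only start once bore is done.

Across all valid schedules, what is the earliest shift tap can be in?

Precedence pushes tap to at least shift 2.
tap at shift 2 is achievable: bend in shift 2; bore in shift 1; tap in shift 2; drill in shift 1; mill in shift 3.

shift 2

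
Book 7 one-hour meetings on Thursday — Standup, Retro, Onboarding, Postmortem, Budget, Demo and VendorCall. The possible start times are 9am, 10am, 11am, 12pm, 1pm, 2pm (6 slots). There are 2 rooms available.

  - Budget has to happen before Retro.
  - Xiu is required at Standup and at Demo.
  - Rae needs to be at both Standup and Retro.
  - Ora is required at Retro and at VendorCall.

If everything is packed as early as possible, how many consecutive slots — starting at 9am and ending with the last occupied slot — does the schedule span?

The precedence chain requires at least 2 distinct slots.
With at most 2 per slot and 7 meetings, at least 4 slots are needed.
4 works (last occupied slot: 12pm): for example VendorCall in 12pm, Retro in 10am, Budget in 9am, Demo in 11am, Standup in 9am, Postmortem in 11am, Onboarding in 10am.

4 slots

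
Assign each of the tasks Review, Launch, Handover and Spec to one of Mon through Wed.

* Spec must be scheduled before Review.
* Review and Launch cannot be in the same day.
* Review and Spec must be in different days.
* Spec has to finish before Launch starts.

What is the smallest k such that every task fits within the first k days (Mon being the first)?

The precedence chain requires at least 2 distinct days.
Could 2 days be enough, i.e. nothing placed later than Tue? No: Launch must come after Spec (at Mon or later) → {Tue}; Spec must come before Launch (at Tue or earlier) → {Mon}; Review must come after Spec (at Mon or later) → {Tue}; Launch can't share with Review (Tue) → nothing is left.
So 2 days is not enough.
3 works (last occupied day: Wed): for example Review in Tue; Spec in Mon; Launch in Wed; Handover in Mon.

3 days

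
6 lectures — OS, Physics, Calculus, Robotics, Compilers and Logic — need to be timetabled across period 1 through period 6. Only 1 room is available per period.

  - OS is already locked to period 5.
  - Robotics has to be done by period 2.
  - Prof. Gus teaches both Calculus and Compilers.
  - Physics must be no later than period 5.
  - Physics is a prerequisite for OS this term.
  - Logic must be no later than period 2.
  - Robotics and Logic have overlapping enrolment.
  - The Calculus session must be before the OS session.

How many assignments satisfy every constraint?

4

Enumerating: OS -> period 5, Calculus -> period 4, Logic -> period 2, Compilers -> period 6, Robotics -> period 1, Physics -> period 3 | Logic in period 2; Physics in period 4; Calculus in period 3; Robotics in period 1; OS in period 5; Compilers in period 6 | Compilers -> period 6; Logic -> period 1; OS -> period 5; Robotics -> period 2; Physics -> period 3; Calculus -> period 4 | Compilers in period 6, Calculus in period 3, Physics in period 4, Robotics in period 2, Logic in period 1, OS in period 5.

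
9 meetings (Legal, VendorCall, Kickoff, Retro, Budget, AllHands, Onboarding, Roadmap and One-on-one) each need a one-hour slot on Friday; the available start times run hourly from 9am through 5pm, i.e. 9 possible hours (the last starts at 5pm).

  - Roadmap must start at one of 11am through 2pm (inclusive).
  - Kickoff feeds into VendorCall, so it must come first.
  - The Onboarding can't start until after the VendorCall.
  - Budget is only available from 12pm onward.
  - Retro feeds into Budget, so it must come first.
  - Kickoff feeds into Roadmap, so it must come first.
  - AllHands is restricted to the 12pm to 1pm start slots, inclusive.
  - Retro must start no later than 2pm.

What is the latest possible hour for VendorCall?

Precedence pushes VendorCall to at least 10am; downstream work caps VendorCall at 4pm.
VendorCall at 4pm is achievable: AllHands -> 12pm; Budget -> 12pm; Kickoff -> 9am; VendorCall -> 4pm; Onboarding -> 5pm; Roadmap -> 11am; Retro -> 9am; Legal -> 9am; One-on-one -> 9am.

4pm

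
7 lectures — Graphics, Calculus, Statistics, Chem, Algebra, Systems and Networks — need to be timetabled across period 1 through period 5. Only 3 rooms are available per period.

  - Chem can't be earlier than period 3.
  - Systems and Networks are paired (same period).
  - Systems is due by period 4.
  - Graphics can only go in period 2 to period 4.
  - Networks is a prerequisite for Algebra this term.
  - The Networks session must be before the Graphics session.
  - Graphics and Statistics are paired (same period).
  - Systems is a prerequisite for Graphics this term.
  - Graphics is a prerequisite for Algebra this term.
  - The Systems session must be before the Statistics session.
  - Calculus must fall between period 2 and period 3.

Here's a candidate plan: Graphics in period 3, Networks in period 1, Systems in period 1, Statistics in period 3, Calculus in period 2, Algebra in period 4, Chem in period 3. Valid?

Calculus must fall between period 2 and period 3 — holds.
Graphics is a prerequisite for Algebra this term — holds.
Systems is due by period 4 — holds.
Systems and Networks are paired (same period) — holds.
Networks is a prerequisite for Algebra this term — holds.
Only 3 rooms are available per period — holds.
Graphics and Statistics are paired (same period) — holds.
The Networks session must be before the Graphics session — holds.
Graphics can only go in period 2 to period 4 — holds.
Chem can't be earlier than period 3 — holds.
Systems is a prerequisite for Graphics this term — holds.
The Systems session must be before the Statistics session — holds.

Yes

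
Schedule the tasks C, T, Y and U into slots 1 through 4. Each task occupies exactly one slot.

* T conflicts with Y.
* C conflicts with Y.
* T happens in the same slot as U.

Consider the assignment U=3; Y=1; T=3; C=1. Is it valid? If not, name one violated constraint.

Invalid. C conflicts with Y.

T happens in the same slot as U — holds.
T conflicts with Y — holds.
C conflicts with Y — violated.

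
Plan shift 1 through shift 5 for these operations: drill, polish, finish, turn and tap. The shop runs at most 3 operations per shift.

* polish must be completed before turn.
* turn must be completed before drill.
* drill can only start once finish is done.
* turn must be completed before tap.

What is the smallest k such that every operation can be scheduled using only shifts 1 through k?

The precedence chain requires at least 3 distinct shifts.
With at most 3 per shift and 5 operations, at least 2 shifts are needed.
3 works (last occupied shift: shift 3): for example tap=shift 3, polish=shift 1, drill=shift 3, finish=shift 1, turn=shift 2.

3 shifts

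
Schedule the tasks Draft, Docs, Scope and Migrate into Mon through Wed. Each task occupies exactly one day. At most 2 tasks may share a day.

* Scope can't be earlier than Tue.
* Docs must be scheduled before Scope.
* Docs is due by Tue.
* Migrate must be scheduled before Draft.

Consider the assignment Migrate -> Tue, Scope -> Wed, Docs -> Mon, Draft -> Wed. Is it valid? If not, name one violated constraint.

Yes

Migrate must be scheduled before Draft — holds.
Docs is due by Tue — holds.
Docs must be scheduled before Scope — holds.
At most 2 tasks may share a day — holds.
Scope can't be earlier than Tue — holds.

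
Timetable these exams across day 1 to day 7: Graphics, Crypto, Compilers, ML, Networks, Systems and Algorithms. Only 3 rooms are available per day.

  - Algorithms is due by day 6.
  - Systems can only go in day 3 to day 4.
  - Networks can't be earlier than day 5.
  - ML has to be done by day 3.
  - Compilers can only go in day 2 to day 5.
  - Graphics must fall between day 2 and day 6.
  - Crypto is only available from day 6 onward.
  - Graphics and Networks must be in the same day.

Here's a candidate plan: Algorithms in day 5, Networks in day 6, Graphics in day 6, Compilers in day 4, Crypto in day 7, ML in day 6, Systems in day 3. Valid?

Invalid. ML has to be done by day 3.

Crypto is only available from day 6 onward — holds.
Algorithms is due by day 6 — holds.
ML has to be done by day 3 — violated.
Systems can only go in day 3 to day 4 — holds.
Only 3 rooms are available per day — holds.
Networks can't be earlier than day 5 — holds.
Compilers can only go in day 2 to day 5 — holds.
Graphics and Networks must be in the same day — holds.
Graphics must fall between day 2 and day 6 — holds.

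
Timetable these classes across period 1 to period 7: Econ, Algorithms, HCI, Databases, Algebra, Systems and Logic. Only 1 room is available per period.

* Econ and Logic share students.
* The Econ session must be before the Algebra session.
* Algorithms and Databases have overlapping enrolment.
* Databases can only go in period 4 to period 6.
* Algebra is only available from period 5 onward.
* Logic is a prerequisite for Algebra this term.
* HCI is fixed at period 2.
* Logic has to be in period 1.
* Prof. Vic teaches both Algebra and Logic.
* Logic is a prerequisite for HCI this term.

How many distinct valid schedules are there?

Splitting on Econ: it can be period 3 (14), period 4 (8), period 5 (6), period 6 (4). Listing each branch's schedules as (Algorithms, HCI, Databases, Algebra, Systems, Logic) by period number:
Econ=period 3: (4,2,5,6,7,1) (4,2,5,7,6,1) (4,2,6,5,7,1) (4,2,6,7,5,1) (5,2,4,6,7,1) (5,2,4,7,6,1) (5,2,6,7,4,1) (6,2,4,5,7,1) (6,2,4,7,5,1) (6,2,5,7,4,1) (7,2,4,5,6,1) (7,2,4,6,5,1) (7,2,5,6,4,1) (7,2,6,5,4,1) — 14.
Econ=period 4: (3,2,5,6,7,1) (3,2,5,7,6,1) (3,2,6,5,7,1) (3,2,6,7,5,1) (5,2,6,7,3,1) (6,2,5,7,3,1) (7,2,5,6,3,1) (7,2,6,5,3,1) — 8.
Econ=period 5: (3,2,4,6,7,1) (3,2,4,7,6,1) (3,2,6,7,4,1) (4,2,6,7,3,1) (6,2,4,7,3,1) (7,2,4,6,3,1) — 6.
Econ=period 6: (3,2,4,7,5,1) (3,2,5,7,4,1) (4,2,5,7,3,1) (5,2,4,7,3,1) — 4.
Summing: 14 + 8 + 6 + 4 = 32.

32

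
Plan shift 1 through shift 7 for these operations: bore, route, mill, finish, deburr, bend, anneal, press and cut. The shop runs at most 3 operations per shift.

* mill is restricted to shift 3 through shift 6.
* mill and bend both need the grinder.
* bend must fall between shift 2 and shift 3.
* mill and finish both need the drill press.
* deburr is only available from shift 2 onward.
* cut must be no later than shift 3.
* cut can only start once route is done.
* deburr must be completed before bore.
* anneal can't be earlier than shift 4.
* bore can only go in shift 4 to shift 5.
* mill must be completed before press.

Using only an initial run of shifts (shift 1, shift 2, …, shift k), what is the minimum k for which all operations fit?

The precedence chain requires at least 2 distinct shifts.
With at most 3 per shift and 9 operations, at least 3 shifts are needed.
bore can't be placed before shift 4, so the schedule must run through at least shift 4.
4 works (last occupied shift: shift 4): for example bend in shift 2, deburr in shift 2, finish in shift 1, cut in shift 2, anneal in shift 4, press in shift 4, bore in shift 4, route in shift 1, mill in shift 3.

4 shifts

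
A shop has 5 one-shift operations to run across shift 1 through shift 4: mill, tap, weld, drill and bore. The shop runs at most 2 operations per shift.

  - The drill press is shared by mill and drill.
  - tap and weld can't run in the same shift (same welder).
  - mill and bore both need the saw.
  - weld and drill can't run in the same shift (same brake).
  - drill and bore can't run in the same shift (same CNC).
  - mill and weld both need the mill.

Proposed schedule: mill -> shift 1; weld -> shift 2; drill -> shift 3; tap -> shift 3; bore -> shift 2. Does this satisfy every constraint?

The drill press is shared by mill and drill — holds.
mill and bore both need the saw — holds.
The shop runs at most 2 operations per shift — holds.
drill and bore can't run in the same shift (same CNC) — holds.
tap and weld can't run in the same shift (same welder) — holds.
weld and drill can't run in the same shift (same brake) — holds.
mill and weld both need the mill — holds.

Valid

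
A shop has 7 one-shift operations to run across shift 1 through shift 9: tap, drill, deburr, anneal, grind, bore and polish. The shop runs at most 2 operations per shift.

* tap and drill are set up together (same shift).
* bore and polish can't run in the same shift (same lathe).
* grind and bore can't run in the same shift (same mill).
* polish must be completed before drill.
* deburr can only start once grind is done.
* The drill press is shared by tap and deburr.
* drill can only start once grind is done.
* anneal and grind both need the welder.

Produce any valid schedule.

drill in shift 2; tap in shift 2; grind in shift 1; polish in shift 1; anneal in shift 3; bore in shift 4; deburr in shift 3

Checking: grind(shift 1) before drill(shift 2); polish(shift 1) before drill(shift 2); grind(shift 1) before deburr(shift 3); tap(shift 2) != deburr(shift 3); grind(shift 1) != bore(shift 4); bore(shift 4) != polish(shift 1); anneal(shift 3) != grind(shift 1); tap = drill = shift 2; max 2 per shift (cap 2).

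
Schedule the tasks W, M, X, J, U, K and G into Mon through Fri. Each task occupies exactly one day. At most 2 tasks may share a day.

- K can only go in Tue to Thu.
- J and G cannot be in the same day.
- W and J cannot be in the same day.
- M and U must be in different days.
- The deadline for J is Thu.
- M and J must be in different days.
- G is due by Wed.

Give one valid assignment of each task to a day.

K -> Tue; G -> Mon; X -> Wed; U -> Thu; J -> Tue; W -> Mon; M -> Wed

Checking: W(Mon) != J(Tue); J(Tue) != G(Mon); M(Wed) != U(Thu); M(Wed) != J(Tue); K=Tue in [Tue,Thu]; G=Mon in [Mon,Wed]; J=Tue in [Mon,Thu]; max 2 per day (cap 2).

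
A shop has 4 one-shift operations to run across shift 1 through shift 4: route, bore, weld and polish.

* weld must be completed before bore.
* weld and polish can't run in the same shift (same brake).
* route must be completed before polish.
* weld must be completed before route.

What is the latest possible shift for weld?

shift 2

Downstream work caps weld at shift 2.
weld at shift 2 is achievable: bore in shift 3, weld in shift 2, route in shift 3, polish in shift 4.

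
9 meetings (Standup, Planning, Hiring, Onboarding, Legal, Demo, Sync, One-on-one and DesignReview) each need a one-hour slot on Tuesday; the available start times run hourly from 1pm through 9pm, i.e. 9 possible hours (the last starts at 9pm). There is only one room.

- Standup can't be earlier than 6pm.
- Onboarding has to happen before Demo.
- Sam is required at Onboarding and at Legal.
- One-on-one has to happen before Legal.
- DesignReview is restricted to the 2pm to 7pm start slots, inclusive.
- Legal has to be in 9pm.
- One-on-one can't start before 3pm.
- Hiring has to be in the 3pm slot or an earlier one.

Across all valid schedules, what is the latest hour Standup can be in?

Standup is available from 6pm.
Standup at 8pm is achievable: Hiring in 1pm, Legal in 9pm, One-on-one in 3pm, Planning in 6pm, Onboarding in 4pm, Sync in 7pm, Standup in 8pm, DesignReview in 2pm, Demo in 5pm.
Nothing later works — the conflict and capacity constraints rule out every hour after 8pm.

8pm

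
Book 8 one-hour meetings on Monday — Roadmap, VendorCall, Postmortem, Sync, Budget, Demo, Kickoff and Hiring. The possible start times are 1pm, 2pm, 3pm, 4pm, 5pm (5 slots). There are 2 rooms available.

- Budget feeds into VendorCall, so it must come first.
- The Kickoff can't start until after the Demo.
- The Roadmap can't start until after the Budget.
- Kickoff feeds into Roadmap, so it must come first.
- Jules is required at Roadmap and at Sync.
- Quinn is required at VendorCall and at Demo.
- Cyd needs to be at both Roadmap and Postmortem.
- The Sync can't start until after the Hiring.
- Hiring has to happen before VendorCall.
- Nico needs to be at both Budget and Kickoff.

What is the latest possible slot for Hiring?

Downstream work caps Hiring at 4pm.
Hiring at 4pm is achievable: VendorCall=5pm; Budget=1pm; Postmortem=2pm; Demo=1pm; Sync=5pm; Hiring=4pm; Kickoff=2pm; Roadmap=3pm.

4pm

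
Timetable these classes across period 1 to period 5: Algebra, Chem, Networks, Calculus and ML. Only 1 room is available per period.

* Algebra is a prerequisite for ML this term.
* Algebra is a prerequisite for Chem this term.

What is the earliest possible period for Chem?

period 2

Precedence pushes Chem to at least period 2.
Chem at period 2 is achievable: Algebra in period 1; ML in period 3; Networks in period 4; Chem in period 2; Calculus in period 5.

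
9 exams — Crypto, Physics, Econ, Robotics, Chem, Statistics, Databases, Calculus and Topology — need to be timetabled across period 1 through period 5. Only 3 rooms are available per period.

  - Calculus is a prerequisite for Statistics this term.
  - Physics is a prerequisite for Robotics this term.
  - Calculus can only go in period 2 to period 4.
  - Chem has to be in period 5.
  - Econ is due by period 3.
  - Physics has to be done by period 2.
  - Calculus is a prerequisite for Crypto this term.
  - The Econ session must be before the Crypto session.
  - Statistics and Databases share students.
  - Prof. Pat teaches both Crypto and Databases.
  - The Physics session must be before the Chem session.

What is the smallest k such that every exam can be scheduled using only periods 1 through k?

The precedence chain requires at least 2 distinct periods.
With at most 3 per period and 9 exams, at least 3 periods are needed.
Chem can't be placed before period 5, so the schedule must run through at least period 5.
5 works (last occupied period: period 5): for example Robotics -> period 2; Topology -> period 2; Databases -> period 1; Crypto -> period 3; Chem -> period 5; Econ -> period 1; Statistics -> period 3; Calculus -> period 2; Physics -> period 1.

5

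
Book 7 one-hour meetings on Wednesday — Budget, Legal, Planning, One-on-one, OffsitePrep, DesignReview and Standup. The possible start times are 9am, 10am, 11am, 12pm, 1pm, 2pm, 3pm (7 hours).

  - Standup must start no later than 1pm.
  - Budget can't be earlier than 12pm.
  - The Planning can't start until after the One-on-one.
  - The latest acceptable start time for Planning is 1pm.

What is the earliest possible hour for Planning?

Precedence pushes Planning to at least 10am; Planning's own window allows nothing later than 1pm.
Planning at 10am is achievable: DesignReview=9am; Standup=9am; OffsitePrep=9am; Budget=12pm; One-on-one=9am; Planning=10am; Legal=9am.

10am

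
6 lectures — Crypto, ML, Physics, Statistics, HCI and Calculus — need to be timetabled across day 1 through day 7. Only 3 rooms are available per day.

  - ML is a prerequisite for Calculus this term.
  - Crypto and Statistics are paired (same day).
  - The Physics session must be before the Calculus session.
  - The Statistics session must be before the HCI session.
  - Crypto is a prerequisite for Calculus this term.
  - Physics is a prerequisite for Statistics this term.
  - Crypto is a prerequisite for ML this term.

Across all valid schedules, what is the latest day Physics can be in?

Downstream work caps Physics at day 4.
Physics at day 4 is achievable: Statistics=day 5, Calculus=day 7, ML=day 6, HCI=day 6, Physics=day 4, Crypto=day 5.

day 4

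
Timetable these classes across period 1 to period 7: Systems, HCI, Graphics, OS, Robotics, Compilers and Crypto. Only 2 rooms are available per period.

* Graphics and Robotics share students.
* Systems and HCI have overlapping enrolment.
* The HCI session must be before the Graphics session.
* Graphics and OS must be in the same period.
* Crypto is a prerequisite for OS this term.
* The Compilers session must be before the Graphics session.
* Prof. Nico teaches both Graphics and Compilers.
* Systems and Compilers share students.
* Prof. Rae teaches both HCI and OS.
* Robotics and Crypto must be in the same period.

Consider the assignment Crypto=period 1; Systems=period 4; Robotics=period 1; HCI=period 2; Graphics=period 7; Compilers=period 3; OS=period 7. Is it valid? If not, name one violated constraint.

The Compilers session must be before the Graphics session — holds.
Only 2 rooms are available per period — holds.
Graphics and OS must be in the same period — holds.
Graphics and Robotics share students — holds.
Prof. Nico teaches both Graphics and Compilers — holds.
Systems and Compilers share students — holds.
The HCI session must be before the Graphics session — holds.
Systems and HCI have overlapping enrolment — holds.
Prof. Rae teaches both HCI and OS — holds.
Crypto is a prerequisite for OS this term — holds.
Robotics and Crypto must be in the same period — holds.

Valid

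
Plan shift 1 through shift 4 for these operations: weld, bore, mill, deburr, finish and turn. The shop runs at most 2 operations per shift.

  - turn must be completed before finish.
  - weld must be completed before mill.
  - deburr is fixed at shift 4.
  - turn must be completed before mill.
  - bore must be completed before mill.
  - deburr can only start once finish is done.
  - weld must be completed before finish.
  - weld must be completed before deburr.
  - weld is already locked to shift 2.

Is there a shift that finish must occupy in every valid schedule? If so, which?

shift 3

weld is fixed at shift 2 and must come before finish, so finish is at least shift 3.
deburr is fixed at shift 4 and must come after finish, so finish is at most shift 3.
So finish must be shift 3.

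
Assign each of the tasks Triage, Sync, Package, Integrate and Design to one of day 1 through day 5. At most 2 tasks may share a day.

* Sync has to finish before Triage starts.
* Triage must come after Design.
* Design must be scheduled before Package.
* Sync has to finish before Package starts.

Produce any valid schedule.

Package -> day 2; Sync -> day 1; Design -> day 1; Integrate -> day 3; Triage -> day 2

Checking: Sync(day 1) before Package(day 2); Sync(day 1) before Triage(day 2); Design(day 1) before Package(day 2); Design(day 1) before Triage(day 2); max 2 per day (cap 2).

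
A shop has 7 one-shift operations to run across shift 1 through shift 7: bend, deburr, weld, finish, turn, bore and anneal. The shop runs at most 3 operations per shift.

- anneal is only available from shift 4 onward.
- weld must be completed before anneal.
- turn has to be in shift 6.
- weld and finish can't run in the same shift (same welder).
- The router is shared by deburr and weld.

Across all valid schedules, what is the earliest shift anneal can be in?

shift 4

Anneal is available from shift 4.
anneal at shift 4 is achievable: bore in shift 1, finish in shift 2, anneal in shift 4, bend in shift 1, turn in shift 6, weld in shift 1, deburr in shift 2.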